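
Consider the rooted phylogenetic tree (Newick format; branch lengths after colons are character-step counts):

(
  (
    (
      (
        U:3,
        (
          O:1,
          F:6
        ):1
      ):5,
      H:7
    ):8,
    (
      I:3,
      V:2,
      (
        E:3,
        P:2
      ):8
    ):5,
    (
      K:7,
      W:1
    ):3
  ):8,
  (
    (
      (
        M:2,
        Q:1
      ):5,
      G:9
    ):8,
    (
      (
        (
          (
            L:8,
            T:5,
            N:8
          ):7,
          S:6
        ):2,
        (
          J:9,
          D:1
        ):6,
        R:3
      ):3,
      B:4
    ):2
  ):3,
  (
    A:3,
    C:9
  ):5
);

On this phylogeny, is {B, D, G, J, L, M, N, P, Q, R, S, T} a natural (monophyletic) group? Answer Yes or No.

The MRCA of the listed taxa is the root, so the smallest clade containing them is the whole tree.
That clade also contains A, C, E, F, H, I, K, O, U, V, W, which are not in the proposed group, so the group is not monophyletic.

No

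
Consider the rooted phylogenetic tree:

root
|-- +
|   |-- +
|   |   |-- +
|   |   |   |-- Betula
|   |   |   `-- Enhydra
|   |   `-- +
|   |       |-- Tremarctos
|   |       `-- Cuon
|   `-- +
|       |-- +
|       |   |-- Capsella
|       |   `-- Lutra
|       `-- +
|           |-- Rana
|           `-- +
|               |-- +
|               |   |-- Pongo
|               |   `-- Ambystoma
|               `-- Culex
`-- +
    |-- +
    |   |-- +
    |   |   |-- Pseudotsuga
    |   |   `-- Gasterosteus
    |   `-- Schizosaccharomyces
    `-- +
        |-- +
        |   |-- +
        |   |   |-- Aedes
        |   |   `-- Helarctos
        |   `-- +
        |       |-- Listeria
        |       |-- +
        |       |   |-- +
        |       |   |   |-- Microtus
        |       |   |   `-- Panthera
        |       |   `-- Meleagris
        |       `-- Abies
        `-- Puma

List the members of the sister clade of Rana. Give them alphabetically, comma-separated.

Ambystoma, Culex, Pongo

Rana attaches to the tree at the node subtending (Rana,((Pongo,Ambystoma),Culex)).
The other lineage descending from that same node — the sister group — is ((Pongo,Ambystoma),Culex); its 3 tips in alphabetical order are the answer.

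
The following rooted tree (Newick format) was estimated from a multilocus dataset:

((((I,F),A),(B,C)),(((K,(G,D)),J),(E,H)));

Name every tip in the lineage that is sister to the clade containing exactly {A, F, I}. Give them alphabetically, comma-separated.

The clade containing exactly {A, F, I} attaches to the tree at the node subtending (((I,F),A),(B,C)).
The other lineage descending from that same node — the sister group — is (B,C); its 2 tips in alphabetical order are the answer.

B, C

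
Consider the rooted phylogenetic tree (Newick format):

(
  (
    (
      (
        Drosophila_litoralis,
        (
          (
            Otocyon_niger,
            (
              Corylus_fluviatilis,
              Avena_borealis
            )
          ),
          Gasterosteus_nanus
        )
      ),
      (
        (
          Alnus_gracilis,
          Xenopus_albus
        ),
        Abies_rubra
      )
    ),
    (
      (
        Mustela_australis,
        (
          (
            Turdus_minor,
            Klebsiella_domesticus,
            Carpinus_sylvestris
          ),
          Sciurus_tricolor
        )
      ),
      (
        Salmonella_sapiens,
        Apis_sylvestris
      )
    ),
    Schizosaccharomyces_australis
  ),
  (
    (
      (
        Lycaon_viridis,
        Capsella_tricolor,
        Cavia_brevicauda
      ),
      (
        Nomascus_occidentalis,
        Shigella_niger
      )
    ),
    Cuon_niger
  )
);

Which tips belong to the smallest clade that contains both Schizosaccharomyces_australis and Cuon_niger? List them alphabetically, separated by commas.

Abies_rubra, Alnus_gracilis, Apis_sylvestris, Avena_borealis, Capsella_tricolor, Carpinus_sylvestris, Cavia_brevicauda, Corylus_fluviatilis, Cuon_niger, Drosophila_litoralis, Gasterosteus_nanus, Klebsiella_domesticus, Lycaon_viridis, Mustela_australis, Nomascus_occidentalis, Otocyon_niger, Salmonella_sapiens, Schizosaccharomyces_australis, Sciurus_tricolor, Shigella_niger, Turdus_minor, Xenopus_albus

Tracing Schizosaccharomyces_australis: it sits inside (((Drosophila_litoralis,((Otocyon_niger,(Corylus_fluviatilis,Avena_borealis)),Gasterosteus_nanus)),((Alnus_gracilis,Xenopus_albus),Abies_rubra)),((Mustela_australis,((Turdus_minor,Klebsiella_domesticus,Carpinus_sylvestris),Sciurus_tricolor)),(Salmonella_sapiens,Apis_sylvestris)),Schizosaccharomyces_australis).
Tracing Cuon_niger: it sits inside (((Lycaon_viridis,Capsella_tricolor,Cavia_brevicauda),(Nomascus_occidentalis,Shigella_niger)),Cuon_niger).
The smallest clade enclosing both is the whole tree (their MRCA is the root), so the answer is all 22 tips in alphabetical order.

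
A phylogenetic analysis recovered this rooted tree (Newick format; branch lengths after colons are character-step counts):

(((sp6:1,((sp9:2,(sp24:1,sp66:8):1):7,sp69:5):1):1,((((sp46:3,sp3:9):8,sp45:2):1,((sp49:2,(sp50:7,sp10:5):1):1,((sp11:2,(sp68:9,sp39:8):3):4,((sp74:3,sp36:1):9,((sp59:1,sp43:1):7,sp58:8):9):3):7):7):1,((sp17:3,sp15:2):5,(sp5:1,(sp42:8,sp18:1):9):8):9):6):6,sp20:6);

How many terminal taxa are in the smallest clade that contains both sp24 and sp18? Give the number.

The MRCA of sp24 and sp18 is the node subtending ((sp6,((sp9,(sp24,sp66)),sp69)),((((sp46,sp3),sp45),((sp49,(sp50,sp10)),((sp11,(sp68,sp39)),((sp74,sp36),((sp59,sp43),sp58))))),((sp17,sp15),(sp5,(sp42,sp18))))).
That clade contains 24 terminal taxa: sp10, sp11, sp15, sp17, sp18, sp24, sp3, sp36, sp39, sp42, sp43, sp45, sp46, sp49, sp5, sp50, sp58, sp59, sp6, sp66, sp68, sp69, sp74, sp9.

24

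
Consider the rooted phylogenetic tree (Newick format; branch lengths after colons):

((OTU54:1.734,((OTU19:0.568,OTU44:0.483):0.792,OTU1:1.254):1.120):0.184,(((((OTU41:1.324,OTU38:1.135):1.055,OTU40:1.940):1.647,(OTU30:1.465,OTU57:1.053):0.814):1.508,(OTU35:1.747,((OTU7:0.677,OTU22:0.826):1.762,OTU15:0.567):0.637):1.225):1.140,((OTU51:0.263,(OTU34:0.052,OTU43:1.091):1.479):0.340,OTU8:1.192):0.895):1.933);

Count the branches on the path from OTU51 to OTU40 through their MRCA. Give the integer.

7

The MRCA of OTU51 and OTU40 is the node subtending (((((OTU41,OTU38),OTU40),(OTU30,OTU57)),(OTU35,((OTU7,OTU22),OTU15))),((OTU51,(OTU34,OTU43)),OTU8)).
From OTU51 up to that node: 3 branches. From OTU40 up to the same node: 4 branches. Total: 3 + 4 = 7.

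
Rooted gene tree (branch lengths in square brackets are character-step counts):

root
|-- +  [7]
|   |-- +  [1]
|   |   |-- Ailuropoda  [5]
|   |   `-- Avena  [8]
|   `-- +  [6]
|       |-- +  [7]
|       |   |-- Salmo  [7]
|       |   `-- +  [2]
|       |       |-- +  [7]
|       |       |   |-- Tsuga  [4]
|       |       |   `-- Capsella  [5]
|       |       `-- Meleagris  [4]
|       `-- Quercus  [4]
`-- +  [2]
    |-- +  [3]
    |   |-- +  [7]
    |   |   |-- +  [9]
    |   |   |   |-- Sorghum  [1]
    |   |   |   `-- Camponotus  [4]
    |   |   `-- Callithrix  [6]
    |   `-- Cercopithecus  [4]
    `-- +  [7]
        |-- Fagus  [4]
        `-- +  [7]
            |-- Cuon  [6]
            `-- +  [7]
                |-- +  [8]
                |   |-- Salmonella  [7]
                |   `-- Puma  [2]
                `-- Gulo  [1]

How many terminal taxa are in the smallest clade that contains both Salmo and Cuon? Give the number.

16

The MRCA of Salmo and Cuon is the root, so the clade is the entire tree.
That clade contains 16 terminal taxa: Ailuropoda, Avena, Callithrix, Camponotus, Capsella, Cercopithecus, Cuon, Fagus, Gulo, Meleagris, Puma, Quercus, Salmo, Salmonella, Sorghum, Tsuga.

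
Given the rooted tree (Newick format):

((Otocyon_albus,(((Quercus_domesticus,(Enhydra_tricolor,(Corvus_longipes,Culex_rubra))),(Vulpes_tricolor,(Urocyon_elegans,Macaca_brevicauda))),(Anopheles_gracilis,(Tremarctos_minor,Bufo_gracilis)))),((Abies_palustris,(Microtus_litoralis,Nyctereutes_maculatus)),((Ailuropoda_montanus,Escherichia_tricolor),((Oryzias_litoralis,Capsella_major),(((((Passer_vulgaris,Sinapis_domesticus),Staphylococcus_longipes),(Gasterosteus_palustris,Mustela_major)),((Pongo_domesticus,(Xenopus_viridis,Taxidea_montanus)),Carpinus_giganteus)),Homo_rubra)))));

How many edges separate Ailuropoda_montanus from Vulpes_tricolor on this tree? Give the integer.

The MRCA of Ailuropoda_montanus and Vulpes_tricolor is the root of the tree.
From Ailuropoda_montanus up to that node: 4 branches. From Vulpes_tricolor up to the same node: 5 branches. Total: 4 + 5 = 9.

9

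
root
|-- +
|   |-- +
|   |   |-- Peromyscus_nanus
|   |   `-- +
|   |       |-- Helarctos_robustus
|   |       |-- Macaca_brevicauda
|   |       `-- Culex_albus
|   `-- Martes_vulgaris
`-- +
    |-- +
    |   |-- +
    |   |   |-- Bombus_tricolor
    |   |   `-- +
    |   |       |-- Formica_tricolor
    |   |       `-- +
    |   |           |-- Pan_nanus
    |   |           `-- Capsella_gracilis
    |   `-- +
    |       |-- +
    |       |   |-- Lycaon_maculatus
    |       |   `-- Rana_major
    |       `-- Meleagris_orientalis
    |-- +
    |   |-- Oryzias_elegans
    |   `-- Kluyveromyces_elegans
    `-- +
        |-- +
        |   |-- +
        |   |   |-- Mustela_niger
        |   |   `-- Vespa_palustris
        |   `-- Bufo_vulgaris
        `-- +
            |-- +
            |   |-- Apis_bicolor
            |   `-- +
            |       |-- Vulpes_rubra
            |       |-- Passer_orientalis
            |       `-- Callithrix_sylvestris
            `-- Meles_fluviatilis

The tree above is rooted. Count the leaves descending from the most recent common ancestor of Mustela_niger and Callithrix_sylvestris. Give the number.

8

The MRCA of Mustela_niger and Callithrix_sylvestris is the node subtending (((Mustela_niger,Vespa_palustris),Bufo_vulgaris),((Apis_bicolor,(Vulpes_rubra,Passer_orientalis,Callithrix_sylvestris)),Meles_fluviatilis)).
That clade contains 8 terminal taxa: Apis_bicolor, Bufo_vulgaris, Callithrix_sylvestris, Meles_fluviatilis, Mustela_niger, Passer_orientalis, Vespa_palustris, Vulpes_rubra.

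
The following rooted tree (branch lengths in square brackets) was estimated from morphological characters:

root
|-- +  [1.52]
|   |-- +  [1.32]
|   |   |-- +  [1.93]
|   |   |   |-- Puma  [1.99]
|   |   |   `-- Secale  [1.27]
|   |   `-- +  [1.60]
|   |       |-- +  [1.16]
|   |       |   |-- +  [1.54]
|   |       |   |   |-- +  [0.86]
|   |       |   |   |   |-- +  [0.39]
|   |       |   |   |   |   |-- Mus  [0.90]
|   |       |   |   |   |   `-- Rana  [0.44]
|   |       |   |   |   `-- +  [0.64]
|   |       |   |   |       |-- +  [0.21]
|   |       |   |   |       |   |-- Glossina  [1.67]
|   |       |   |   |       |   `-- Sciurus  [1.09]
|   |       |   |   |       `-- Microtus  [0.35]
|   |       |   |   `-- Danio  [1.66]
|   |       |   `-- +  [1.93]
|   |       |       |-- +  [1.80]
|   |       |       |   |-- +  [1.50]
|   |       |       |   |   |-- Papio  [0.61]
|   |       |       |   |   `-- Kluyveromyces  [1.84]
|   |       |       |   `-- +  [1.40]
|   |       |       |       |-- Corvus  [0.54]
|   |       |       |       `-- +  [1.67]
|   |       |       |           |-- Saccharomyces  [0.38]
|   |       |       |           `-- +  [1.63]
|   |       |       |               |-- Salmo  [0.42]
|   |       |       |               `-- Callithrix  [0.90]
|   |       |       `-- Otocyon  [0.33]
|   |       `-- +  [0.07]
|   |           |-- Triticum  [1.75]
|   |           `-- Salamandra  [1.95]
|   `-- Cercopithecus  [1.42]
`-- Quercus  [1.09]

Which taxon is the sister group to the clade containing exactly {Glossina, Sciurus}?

The clade containing exactly {Glossina, Sciurus} attaches to the tree at the node subtending ((Glossina,Sciurus),Microtus).
The other lineage descending from that same node — the sister group — is the single tip Microtus.

Microtus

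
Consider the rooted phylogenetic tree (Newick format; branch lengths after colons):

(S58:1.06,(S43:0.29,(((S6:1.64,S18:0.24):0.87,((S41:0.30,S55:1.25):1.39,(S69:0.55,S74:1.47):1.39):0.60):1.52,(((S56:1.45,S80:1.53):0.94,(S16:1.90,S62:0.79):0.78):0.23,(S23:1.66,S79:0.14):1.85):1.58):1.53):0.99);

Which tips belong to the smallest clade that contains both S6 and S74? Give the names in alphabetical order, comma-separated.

Tracing S6: it sits inside (S6,S18).
Tracing S74: it sits inside (S69,S74).
The smallest clade enclosing both is ((S6,S18),((S41,S55),(S69,S74))); the answer is its 6 terminal taxa in alphabetical order.

S18, S41, S55, S6, S69, S74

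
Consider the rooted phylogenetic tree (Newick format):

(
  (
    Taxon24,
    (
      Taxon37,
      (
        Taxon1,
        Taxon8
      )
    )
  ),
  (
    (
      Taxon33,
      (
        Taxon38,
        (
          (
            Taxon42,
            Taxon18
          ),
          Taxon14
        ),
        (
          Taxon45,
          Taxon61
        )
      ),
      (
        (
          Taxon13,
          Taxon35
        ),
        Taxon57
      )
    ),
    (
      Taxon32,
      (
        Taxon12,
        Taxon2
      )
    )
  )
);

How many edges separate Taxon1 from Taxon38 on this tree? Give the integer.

8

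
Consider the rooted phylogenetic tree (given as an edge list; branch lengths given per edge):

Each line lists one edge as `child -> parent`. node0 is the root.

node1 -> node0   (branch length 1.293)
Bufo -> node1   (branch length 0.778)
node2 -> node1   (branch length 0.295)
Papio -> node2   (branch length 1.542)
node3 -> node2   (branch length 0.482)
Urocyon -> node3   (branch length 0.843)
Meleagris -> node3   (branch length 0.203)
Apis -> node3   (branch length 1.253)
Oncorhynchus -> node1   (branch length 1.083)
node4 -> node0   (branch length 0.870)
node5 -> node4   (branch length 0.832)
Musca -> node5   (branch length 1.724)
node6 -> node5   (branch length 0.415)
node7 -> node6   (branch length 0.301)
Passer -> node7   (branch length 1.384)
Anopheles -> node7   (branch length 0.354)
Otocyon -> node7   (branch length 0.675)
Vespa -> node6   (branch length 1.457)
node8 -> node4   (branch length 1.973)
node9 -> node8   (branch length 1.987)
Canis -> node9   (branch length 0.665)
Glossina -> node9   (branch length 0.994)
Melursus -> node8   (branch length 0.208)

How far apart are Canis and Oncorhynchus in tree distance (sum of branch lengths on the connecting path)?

The path runs Canis → … → MRCA → … → Oncorhynchus; the MRCA is the root of the tree.
Branch lengths along that path: 0.665 + 1.987 + 1.973 + 0.870 + 1.293 + 1.083 = 7.871.

7.871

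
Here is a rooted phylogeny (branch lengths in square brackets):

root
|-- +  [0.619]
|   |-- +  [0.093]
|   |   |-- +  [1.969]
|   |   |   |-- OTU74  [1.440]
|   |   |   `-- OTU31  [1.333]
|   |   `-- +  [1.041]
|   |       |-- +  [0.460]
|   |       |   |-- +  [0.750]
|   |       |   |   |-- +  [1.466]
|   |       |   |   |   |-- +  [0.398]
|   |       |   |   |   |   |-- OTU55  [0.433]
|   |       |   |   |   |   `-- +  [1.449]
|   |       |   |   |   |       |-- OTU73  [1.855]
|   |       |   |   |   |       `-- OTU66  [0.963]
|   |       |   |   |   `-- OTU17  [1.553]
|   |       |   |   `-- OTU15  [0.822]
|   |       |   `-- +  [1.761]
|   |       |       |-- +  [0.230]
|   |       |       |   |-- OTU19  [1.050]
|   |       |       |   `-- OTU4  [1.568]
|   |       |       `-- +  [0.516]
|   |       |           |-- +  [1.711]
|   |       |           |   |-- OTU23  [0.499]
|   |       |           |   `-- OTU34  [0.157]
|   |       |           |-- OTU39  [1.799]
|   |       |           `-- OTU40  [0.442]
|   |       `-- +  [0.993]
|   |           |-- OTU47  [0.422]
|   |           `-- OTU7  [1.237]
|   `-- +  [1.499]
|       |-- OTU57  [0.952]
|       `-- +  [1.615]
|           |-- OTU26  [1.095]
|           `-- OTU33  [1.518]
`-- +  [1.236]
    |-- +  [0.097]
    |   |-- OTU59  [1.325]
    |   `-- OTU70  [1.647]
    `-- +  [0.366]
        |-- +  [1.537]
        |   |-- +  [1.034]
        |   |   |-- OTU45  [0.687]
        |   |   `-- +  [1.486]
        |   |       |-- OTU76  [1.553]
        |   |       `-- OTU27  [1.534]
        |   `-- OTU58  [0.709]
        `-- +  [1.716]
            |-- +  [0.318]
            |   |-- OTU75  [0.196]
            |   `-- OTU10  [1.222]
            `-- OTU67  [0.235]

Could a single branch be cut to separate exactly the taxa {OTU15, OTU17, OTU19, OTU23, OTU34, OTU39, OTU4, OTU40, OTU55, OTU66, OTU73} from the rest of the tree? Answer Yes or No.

Yes

The most recent common ancestor of these taxa subtends ((((OTU55,(OTU73,OTU66)),OTU17),OTU15),((OTU19,OTU4),((OTU23,OTU34),OTU39,OTU40))).
That clade has exactly 11 tips — every listed taxon and nothing else — so the group is monophyletic.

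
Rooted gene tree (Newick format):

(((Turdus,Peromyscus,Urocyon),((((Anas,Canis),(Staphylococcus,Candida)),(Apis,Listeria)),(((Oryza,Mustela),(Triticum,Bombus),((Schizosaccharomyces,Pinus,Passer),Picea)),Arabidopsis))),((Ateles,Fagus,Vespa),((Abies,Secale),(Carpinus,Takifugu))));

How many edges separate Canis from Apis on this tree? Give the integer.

5

The MRCA of Canis and Apis is the node subtending (((Anas,Canis),(Staphylococcus,Candida)),(Apis,Listeria)).
From Canis up to that node: 3 branches. From Apis up to the same node: 2 branches. Total: 3 + 2 = 5.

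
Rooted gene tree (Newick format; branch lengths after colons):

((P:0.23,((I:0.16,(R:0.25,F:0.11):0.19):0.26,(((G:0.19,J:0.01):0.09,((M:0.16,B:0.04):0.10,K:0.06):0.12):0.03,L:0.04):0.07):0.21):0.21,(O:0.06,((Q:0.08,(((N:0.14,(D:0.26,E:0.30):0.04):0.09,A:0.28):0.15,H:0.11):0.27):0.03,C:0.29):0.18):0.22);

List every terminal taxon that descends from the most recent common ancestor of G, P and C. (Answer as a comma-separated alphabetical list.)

Tracing G: it sits inside (G,J).
Tracing P: it sits inside (P,((I,(R,F)),(((G,J),((M,B),K)),L))).
Tracing C: it sits inside ((Q,(((N,(D,E)),A),H)),C).
The smallest clade enclosing all 3 is the whole tree (their MRCA is the root), so the answer is all 18 tips in alphabetical order.

A, B, C, D, E, F, G, H, I, J, K, L, M, N, O, P, Q, R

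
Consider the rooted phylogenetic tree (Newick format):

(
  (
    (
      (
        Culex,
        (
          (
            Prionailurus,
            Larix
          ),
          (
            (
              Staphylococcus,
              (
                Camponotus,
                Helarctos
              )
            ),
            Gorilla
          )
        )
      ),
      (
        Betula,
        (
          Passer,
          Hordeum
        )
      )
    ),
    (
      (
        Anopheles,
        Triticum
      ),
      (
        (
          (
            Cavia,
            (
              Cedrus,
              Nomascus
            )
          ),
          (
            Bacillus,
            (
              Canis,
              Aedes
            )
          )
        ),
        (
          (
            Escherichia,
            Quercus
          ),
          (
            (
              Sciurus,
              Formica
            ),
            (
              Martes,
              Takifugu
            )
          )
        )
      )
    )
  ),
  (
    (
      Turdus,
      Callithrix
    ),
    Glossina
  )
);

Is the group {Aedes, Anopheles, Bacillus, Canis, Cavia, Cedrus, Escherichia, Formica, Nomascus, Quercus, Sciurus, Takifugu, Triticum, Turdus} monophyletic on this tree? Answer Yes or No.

No

The MRCA of the listed taxa is the root, so the smallest clade containing them is the whole tree.
That clade also contains Betula, Callithrix, Camponotus, Culex, Glossina, Gorilla, Helarctos, Hordeum, Larix, Martes, Passer, Prionailurus, Staphylococcus, which are not in the proposed group, so the group is not monophyletic.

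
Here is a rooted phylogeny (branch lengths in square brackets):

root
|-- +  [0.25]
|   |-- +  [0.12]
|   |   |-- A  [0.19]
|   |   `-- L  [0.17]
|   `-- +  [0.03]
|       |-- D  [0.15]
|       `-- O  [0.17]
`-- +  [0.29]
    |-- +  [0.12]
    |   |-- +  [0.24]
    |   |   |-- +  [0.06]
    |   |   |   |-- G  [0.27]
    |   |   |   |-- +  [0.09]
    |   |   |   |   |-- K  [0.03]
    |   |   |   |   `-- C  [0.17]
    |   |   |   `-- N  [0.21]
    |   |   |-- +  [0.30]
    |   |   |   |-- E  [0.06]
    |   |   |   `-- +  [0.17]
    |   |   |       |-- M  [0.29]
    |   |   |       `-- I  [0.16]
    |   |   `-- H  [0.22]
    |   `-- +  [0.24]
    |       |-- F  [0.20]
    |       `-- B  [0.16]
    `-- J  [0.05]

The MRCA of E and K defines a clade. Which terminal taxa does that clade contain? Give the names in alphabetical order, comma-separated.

Tracing E: it sits inside (E,(M,I)).
Tracing K: it sits inside (K,C).
The smallest clade enclosing both is ((G,(K,C),N),(E,(M,I)),H); the answer is its 8 terminal taxa in alphabetical order.

C, E, G, H, I, K, M, N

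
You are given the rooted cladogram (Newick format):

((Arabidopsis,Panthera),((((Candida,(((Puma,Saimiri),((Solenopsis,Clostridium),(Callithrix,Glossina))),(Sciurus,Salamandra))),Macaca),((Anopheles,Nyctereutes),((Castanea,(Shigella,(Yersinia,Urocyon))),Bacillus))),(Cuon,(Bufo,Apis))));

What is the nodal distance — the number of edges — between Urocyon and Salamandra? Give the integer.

11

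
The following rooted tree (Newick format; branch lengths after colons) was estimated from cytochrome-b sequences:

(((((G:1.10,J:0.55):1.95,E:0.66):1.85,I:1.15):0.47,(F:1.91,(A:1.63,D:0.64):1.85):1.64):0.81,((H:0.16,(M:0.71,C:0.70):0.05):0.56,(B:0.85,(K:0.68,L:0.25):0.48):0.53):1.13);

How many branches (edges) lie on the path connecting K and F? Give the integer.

The MRCA of K and F is the root of the tree.
From K up to that node: 4 branches. From F up to the same node: 3 branches. Total: 4 + 3 = 7.

7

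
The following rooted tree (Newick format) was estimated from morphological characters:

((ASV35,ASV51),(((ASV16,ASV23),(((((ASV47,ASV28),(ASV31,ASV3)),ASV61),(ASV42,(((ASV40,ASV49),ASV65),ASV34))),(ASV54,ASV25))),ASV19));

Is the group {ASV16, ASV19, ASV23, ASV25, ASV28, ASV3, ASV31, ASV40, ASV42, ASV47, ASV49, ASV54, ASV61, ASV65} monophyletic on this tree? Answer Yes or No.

The MRCA of the listed taxa subtends (((ASV16,ASV23),(((((ASV47,ASV28),(ASV31,ASV3)),ASV61),(ASV42,(((ASV40,ASV49),ASV65),ASV34))),(ASV54,ASV25))),ASV19).
That clade also contains ASV34, which is not in the proposed group, so the group is not monophyletic.

No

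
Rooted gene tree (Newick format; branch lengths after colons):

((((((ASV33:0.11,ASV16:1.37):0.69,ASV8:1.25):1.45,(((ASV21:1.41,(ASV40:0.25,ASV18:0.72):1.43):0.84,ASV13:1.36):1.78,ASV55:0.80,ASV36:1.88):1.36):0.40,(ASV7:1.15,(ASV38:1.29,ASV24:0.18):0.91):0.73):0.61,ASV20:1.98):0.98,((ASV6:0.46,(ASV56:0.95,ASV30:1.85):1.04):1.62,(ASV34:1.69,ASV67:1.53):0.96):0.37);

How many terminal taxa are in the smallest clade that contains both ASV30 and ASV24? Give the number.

The MRCA of ASV30 and ASV24 is the root, so the clade is the entire tree.
That clade contains 18 terminal taxa: ASV13, ASV16, ASV18, ASV20, ASV21, ASV24, ASV30, ASV33, ASV34, ASV36, ASV38, ASV40, ASV55, ASV56, ASV6, ASV67, ASV7, ASV8.

18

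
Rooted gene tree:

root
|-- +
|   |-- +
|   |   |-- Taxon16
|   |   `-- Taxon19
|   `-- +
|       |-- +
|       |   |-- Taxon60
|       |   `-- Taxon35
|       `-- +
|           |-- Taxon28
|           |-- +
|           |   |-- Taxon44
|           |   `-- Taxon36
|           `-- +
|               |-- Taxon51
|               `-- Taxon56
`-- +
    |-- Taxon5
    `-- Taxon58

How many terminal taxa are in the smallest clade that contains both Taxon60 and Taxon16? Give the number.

9

The MRCA of Taxon60 and Taxon16 is the node subtending ((Taxon16,Taxon19),((Taxon60,Taxon35),(Taxon28,(Taxon44,Taxon36),(Taxon51,Taxon56)))).
That clade contains 9 terminal taxa: Taxon16, Taxon19, Taxon28, Taxon35, Taxon36, Taxon44, Taxon51, Taxon56, Taxon60.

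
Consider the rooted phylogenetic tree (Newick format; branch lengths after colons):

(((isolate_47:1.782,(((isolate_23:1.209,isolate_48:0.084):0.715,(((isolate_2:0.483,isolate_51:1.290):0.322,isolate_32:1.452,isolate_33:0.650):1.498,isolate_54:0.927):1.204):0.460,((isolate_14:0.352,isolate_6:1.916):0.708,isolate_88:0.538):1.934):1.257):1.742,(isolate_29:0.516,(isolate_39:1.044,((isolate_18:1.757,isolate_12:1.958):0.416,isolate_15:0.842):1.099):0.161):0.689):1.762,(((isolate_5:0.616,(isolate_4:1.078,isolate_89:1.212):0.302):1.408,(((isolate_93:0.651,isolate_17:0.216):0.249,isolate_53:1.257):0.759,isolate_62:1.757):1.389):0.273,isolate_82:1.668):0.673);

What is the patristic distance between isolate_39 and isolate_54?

The path runs isolate_39 → … → MRCA → … → isolate_54; the MRCA is the node subtending ((isolate_47,(((isolate_23,isolate_48),(((isolate_2,isolate_51),isolate_32,isolate_33),isolate_54)),((isolate_14,isolate_6),isolate_88))),(isolate_29,(isolate_39,((isolate_18,isolate_12),isolate_15)))).
Branch lengths along that path: 1.044 + 0.161 + 0.689 + 1.742 + 1.257 + 0.460 + 1.204 + 0.927 = 7.484.

7.484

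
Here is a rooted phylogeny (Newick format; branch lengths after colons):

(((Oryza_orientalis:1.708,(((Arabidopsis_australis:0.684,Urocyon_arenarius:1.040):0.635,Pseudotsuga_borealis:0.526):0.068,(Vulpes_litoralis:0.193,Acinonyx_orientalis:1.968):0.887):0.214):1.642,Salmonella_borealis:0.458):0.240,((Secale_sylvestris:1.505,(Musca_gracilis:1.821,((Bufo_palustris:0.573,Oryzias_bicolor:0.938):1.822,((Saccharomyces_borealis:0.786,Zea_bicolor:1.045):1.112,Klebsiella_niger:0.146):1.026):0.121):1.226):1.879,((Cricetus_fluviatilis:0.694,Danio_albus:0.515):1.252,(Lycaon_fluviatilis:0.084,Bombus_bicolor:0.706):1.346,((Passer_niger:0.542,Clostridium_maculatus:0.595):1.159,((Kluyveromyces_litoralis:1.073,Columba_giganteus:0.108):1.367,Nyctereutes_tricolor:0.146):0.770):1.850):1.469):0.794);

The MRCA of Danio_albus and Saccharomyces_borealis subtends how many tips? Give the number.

16

The MRCA of Danio_albus and Saccharomyces_borealis is the node subtending ((Secale_sylvestris,(Musca_gracilis,((Bufo_palustris,Oryzias_bicolor),((Saccharomyces_borealis,Zea_bicolor),Klebsiella_niger)))),((Cricetus_fluviatilis,Danio_albus),(Lycaon_fluviatilis,Bombus_bicolor),((Passer_niger,Clostridium_maculatus),((Kluyveromyces_litoralis,Columba_giganteus),Nyctereutes_tricolor)))).
That clade contains 16 terminal taxa: Bombus_bicolor, Bufo_palustris, Clostridium_maculatus, Columba_giganteus, Cricetus_fluviatilis, Danio_albus, Klebsiella_niger, Kluyveromyces_litoralis, Lycaon_fluviatilis, Musca_gracilis, Nyctereutes_tricolor, Oryzias_bicolor, Passer_niger, Saccharomyces_borealis, Secale_sylvestris, Zea_bicolor.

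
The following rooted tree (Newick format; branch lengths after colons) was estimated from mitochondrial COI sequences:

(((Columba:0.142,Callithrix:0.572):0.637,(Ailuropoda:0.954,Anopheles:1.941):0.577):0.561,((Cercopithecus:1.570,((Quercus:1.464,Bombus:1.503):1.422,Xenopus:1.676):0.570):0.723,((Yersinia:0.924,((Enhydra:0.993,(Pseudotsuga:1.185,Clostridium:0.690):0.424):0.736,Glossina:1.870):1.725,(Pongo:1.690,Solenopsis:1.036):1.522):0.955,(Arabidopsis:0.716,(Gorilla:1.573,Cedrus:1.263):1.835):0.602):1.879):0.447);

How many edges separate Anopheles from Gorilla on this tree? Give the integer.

8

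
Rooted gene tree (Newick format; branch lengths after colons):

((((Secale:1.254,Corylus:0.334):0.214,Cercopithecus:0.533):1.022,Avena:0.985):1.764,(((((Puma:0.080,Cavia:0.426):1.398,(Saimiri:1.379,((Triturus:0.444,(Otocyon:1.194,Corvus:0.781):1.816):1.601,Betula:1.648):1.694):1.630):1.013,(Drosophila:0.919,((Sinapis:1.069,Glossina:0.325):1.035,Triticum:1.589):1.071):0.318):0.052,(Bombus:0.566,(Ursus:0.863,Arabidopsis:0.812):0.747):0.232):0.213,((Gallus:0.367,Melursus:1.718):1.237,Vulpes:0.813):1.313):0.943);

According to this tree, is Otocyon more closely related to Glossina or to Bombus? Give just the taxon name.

The MRCA of Otocyon and Glossina subtends (((Puma,Cavia),(Saimiri,((Triturus,(Otocyon,Corvus)),Betula))),(Drosophila,((Sinapis,Glossina),Triticum))) (11 taxa).
The MRCA of Otocyon and Bombus subtends ((((Puma,Cavia),(Saimiri,((Triturus,(Otocyon,Corvus)),Betula))),(Drosophila,((Sinapis,Glossina),Triticum))),(Bombus,(Ursus,Arabidopsis))) (14 taxa).
The first is nested inside the second, so Otocyon shares a more recent common ancestor with Glossina.

Glossina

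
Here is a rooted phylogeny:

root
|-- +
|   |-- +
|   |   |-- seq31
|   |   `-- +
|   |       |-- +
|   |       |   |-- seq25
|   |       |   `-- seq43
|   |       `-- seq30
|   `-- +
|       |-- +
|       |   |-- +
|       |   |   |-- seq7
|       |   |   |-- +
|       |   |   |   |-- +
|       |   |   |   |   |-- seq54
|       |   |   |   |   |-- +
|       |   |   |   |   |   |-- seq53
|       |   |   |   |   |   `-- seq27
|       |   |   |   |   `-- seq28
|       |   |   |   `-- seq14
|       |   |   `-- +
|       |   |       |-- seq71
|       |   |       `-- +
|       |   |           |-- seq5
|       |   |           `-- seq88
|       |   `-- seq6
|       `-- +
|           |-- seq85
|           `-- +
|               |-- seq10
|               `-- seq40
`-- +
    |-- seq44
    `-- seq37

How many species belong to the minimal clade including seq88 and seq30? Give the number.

17

The MRCA of seq88 and seq30 is the node subtending ((seq31,((seq25,seq43),seq30)),(((seq7,((seq54,(seq53,seq27),seq28),seq14),(seq71,(seq5,seq88))),seq6),(seq85,(seq10,seq40)))).
That clade contains 17 terminal taxa: seq10, seq14, seq25, seq27, seq28, seq30, seq31, seq40, seq43, seq5, seq53, seq54, seq6, seq7, seq71, seq85, seq88.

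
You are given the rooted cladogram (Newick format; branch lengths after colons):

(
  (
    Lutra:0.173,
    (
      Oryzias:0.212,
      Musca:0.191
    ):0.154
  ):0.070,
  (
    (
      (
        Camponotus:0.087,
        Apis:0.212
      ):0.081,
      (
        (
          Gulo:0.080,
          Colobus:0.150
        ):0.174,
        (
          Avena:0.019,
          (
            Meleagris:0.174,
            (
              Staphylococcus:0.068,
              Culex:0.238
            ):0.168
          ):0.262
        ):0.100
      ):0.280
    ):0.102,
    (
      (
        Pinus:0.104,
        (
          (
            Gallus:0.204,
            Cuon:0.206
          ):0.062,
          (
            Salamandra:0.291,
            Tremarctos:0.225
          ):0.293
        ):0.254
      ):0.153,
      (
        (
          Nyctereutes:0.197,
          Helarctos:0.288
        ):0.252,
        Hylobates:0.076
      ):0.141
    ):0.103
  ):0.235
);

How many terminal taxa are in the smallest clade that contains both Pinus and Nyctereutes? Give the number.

The MRCA of Pinus and Nyctereutes is the node subtending ((Pinus,((Gallus,Cuon),(Salamandra,Tremarctos))),((Nyctereutes,Helarctos),Hylobates)).
That clade contains 8 terminal taxa: Cuon, Gallus, Helarctos, Hylobates, Nyctereutes, Pinus, Salamandra, Tremarctos.

8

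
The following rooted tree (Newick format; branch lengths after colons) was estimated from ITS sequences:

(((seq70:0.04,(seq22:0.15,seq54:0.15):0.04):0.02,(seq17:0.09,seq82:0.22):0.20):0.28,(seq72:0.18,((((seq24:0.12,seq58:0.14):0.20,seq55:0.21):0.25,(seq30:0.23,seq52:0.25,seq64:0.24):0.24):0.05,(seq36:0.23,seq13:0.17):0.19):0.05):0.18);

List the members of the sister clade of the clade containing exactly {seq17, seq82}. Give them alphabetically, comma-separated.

seq22, seq54, seq70

The clade containing exactly {seq17, seq82} attaches to the tree at the node subtending ((seq70,(seq22,seq54)),(seq17,seq82)).
The other lineage descending from that same node — the sister group — is (seq70,(seq22,seq54)); its 3 tips in alphabetical order are the answer.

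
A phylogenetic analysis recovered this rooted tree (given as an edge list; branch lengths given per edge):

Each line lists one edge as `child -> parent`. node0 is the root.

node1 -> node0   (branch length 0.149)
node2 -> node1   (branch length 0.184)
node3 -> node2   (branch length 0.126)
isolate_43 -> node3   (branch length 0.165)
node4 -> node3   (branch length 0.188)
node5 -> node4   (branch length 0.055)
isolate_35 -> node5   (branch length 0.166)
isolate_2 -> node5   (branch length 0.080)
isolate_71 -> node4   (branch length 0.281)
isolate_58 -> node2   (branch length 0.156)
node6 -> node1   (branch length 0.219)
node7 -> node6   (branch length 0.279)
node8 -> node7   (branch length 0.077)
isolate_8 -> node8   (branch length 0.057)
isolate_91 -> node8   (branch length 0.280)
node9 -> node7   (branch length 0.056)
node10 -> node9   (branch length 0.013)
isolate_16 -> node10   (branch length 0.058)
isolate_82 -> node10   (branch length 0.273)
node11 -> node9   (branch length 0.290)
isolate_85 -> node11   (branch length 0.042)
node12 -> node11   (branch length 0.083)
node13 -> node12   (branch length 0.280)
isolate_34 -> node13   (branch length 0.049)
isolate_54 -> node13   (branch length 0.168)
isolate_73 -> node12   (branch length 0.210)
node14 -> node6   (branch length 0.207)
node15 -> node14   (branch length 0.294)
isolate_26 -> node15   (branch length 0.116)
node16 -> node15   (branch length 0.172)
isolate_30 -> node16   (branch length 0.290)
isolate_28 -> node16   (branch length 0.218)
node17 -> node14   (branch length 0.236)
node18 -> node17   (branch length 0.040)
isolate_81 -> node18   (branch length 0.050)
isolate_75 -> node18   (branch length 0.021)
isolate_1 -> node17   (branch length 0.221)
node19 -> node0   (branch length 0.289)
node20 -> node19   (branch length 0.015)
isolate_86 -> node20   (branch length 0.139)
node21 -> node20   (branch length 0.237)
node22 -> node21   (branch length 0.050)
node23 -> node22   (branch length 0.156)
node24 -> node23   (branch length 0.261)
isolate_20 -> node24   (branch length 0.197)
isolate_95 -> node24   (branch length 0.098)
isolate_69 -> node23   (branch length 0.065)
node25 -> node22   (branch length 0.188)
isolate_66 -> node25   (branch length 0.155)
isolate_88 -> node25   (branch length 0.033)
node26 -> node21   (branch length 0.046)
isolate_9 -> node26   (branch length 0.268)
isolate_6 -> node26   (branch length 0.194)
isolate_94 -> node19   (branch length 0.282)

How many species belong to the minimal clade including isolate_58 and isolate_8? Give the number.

19

The MRCA of isolate_58 and isolate_8 is the node subtending (((isolate_43,((isolate_35,isolate_2),isolate_71)),isolate_58),(((isolate_8,isolate_91),((isolate_16,isolate_82),(isolate_85,((isolate_34,isolate_54),isolate_73)))),((isolate_26,(isolate_30,isolate_28)),((isolate_81,isolate_75),isolate_1)))).
That clade contains 19 terminal taxa: isolate_1, isolate_16, isolate_2, isolate_26, isolate_28, isolate_30, isolate_34, isolate_35, isolate_43, isolate_54, isolate_58, isolate_71, isolate_73, isolate_75, isolate_8, isolate_81, isolate_82, isolate_85, isolate_91.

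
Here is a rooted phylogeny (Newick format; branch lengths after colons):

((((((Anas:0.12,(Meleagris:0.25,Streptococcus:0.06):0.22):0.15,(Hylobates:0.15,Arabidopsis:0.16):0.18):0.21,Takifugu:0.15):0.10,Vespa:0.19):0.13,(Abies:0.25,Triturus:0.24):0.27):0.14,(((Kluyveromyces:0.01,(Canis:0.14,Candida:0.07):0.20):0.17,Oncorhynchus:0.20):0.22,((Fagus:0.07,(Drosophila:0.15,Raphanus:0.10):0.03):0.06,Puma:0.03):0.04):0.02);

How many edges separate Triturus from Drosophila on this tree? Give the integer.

The MRCA of Triturus and Drosophila is the root of the tree.
From Triturus up to that node: 3 branches. From Drosophila up to the same node: 5 branches. Total: 3 + 5 = 8.

8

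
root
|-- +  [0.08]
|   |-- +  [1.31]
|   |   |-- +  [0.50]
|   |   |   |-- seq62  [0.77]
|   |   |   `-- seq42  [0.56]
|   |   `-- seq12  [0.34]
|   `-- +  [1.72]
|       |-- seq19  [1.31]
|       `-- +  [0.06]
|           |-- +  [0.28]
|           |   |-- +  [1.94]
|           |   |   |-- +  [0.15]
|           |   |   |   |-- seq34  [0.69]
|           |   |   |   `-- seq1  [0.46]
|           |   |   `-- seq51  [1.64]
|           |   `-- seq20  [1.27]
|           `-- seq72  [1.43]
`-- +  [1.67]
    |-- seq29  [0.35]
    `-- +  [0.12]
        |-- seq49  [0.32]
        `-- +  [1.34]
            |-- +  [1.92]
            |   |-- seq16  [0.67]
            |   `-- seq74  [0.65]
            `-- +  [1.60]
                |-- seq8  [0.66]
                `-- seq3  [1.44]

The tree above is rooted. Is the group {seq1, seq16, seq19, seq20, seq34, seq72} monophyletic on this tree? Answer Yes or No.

No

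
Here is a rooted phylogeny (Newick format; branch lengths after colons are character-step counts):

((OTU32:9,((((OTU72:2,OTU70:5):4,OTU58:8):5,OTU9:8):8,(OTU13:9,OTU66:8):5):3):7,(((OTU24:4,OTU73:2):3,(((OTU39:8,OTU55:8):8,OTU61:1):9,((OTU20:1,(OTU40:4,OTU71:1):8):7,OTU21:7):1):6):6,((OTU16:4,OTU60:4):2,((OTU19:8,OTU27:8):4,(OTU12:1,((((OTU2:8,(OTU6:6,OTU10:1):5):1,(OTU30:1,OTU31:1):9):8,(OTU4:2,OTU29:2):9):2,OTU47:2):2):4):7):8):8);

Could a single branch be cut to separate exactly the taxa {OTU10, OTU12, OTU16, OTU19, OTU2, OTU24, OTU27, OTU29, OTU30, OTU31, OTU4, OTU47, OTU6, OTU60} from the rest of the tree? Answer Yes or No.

No

The MRCA of the listed taxa subtends (((OTU24,OTU73),(((OTU39,OTU55),OTU61),((OTU20,(OTU40,OTU71)),OTU21))),((OTU16,OTU60),((OTU19,OTU27),(OTU12,((((OTU2,(OTU6,OTU10)),(OTU30,OTU31)),(OTU4,OTU29)),OTU47))))).
That clade also contains OTU20, OTU21, OTU39, OTU40, OTU55, OTU61, OTU71, OTU73, which are not in the proposed group, so the group is not monophyletic.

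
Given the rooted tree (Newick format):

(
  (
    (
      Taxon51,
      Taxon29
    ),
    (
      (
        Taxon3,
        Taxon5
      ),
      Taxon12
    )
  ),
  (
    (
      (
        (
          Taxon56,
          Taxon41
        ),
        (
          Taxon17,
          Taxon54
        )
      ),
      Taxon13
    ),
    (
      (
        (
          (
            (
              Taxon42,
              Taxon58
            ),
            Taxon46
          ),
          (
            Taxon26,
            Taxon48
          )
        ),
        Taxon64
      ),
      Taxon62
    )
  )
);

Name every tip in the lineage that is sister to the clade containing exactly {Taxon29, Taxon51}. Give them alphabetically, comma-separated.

Taxon12, Taxon3, Taxon5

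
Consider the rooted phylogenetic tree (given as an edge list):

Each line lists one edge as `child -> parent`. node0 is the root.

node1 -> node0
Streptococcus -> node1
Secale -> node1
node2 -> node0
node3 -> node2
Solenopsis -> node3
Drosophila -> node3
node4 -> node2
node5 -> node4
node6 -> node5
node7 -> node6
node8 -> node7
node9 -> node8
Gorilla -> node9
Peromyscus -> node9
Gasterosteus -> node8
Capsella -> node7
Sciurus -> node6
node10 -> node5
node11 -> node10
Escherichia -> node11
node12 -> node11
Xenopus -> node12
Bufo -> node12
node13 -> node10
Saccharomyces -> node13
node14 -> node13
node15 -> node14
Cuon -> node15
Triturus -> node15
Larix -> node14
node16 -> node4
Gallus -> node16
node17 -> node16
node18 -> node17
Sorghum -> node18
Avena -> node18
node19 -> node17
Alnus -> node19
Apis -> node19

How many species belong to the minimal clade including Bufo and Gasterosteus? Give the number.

12

The MRCA of Bufo and Gasterosteus is the node subtending (((((Gorilla,Peromyscus),Gasterosteus),Capsella),Sciurus),((Escherichia,(Xenopus,Bufo)),(Saccharomyces,((Cuon,Triturus),Larix)))).
That clade contains 12 terminal taxa: Bufo, Capsella, Cuon, Escherichia, Gasterosteus, Gorilla, Larix, Peromyscus, Saccharomyces, Sciurus, Triturus, Xenopus.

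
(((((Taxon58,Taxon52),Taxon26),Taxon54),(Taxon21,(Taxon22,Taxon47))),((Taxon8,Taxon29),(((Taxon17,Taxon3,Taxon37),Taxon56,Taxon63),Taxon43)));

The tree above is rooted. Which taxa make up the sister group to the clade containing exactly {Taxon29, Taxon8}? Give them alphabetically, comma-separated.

The clade containing exactly {Taxon29, Taxon8} attaches to the tree at the node subtending ((Taxon8,Taxon29),(((Taxon17,Taxon3,Taxon37),Taxon56,Taxon63),Taxon43)).
The other lineage descending from that same node — the sister group — is (((Taxon17,Taxon3,Taxon37),Taxon56,Taxon63),Taxon43); its 6 tips in alphabetical order are the answer.

Taxon17, Taxon3, Taxon37, Taxon43, Taxon56, Taxon63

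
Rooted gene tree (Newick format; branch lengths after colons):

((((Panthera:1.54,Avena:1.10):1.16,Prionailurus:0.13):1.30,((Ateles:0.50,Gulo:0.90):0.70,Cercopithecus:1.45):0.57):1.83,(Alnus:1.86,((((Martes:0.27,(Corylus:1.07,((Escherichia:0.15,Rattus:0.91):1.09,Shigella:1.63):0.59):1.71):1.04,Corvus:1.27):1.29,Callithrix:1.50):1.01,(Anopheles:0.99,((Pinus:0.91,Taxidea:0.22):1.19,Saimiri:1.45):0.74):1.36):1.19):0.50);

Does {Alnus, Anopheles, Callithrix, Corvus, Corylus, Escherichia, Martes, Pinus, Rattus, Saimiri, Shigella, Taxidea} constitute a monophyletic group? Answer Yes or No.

Yes

The most recent common ancestor of these taxa subtends (Alnus,((((Martes,(Corylus,((Escherichia,Rattus),Shigella))),Corvus),Callithrix),(Anopheles,((Pinus,Taxidea),Saimiri)))).
That clade has exactly 12 tips — every listed taxon and nothing else — so the group is monophyletic.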